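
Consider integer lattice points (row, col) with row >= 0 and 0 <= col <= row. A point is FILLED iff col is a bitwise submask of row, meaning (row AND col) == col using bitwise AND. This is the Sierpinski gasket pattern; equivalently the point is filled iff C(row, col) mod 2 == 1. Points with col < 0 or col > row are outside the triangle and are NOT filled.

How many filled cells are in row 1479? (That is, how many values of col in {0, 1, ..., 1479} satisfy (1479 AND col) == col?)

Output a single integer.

Answer: 128

Derivation:
1479 in binary = 10111000111
popcount(1479) = number of 1-bits in 10111000111 = 7
A col c satisfies (1479 AND c) == c iff every set bit of c is also set in 1479; each of the 7 set bits of 1479 can independently be on or off in c.
count = 2^7 = 128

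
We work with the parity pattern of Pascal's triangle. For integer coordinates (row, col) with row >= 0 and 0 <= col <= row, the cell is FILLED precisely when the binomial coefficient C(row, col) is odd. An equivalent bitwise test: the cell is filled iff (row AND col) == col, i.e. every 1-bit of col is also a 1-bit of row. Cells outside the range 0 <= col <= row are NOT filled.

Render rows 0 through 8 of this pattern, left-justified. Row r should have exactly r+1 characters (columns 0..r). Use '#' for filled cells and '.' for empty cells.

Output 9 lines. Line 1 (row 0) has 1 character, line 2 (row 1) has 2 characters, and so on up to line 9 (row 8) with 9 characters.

r0=0: #
r1=1: ##
r2=10: #.#
r3=11: ####
r4=100: #...#
r5=101: ##..##
r6=110: #.#.#.#
r7=111: ########
r8=1000: #.......#

Answer: #
##
#.#
####
#...#
##..##
#.#.#.#
########
#.......#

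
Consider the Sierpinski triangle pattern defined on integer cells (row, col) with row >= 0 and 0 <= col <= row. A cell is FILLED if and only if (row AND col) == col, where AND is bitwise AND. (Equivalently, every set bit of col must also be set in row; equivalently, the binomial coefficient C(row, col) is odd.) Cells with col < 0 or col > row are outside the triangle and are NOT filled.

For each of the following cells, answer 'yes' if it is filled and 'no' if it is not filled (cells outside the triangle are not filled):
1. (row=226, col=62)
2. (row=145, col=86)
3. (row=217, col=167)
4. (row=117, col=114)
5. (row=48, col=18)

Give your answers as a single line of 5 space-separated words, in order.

(226,62): row=0b11100010, col=0b111110, row AND col = 0b100010 = 34; 34 != 62 -> empty
(145,86): row=0b10010001, col=0b1010110, row AND col = 0b10000 = 16; 16 != 86 -> empty
(217,167): row=0b11011001, col=0b10100111, row AND col = 0b10000001 = 129; 129 != 167 -> empty
(117,114): row=0b1110101, col=0b1110010, row AND col = 0b1110000 = 112; 112 != 114 -> empty
(48,18): row=0b110000, col=0b10010, row AND col = 0b10000 = 16; 16 != 18 -> empty

Answer: no no no no no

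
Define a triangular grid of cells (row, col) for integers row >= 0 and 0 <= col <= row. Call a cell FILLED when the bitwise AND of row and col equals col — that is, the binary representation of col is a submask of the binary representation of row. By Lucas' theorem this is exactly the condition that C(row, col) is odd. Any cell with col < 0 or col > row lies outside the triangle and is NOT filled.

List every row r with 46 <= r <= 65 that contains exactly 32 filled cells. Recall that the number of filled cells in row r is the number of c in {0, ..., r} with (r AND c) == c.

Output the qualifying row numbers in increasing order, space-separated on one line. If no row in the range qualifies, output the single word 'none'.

Row r has 2^popcount(r) filled cells, so we need popcount(r) = log2(32) = 5.
Scan r = 46..65 and keep those with exactly 5 one-bits:
r=46=101110 popcount=4 -> skip
r=47=101111 popcount=5 -> KEEP
r=48=110000 popcount=2 -> skip
r=49=110001 popcount=3 -> skip
r=50=110010 popcount=3 -> skip
r=51=110011 popcount=4 -> skip
r=52=110100 popcount=3 -> skip
r=53=110101 popcount=4 -> skip
r=54=110110 popcount=4 -> skip
r=55=110111 popcount=5 -> KEEP
r=56=111000 popcount=3 -> skip
r=57=111001 popcount=4 -> skip
r=58=111010 popcount=4 -> skip
r=59=111011 popcount=5 -> KEEP
r=60=111100 popcount=4 -> skip
r=61=111101 popcount=5 -> KEEP
r=62=111110 popcount=5 -> KEEP
r=63=111111 popcount=6 -> skip
r=64=1000000 popcount=1 -> skip
r=65=1000001 popcount=2 -> skip
Kept rows: 47 55 59 61 62

Answer: 47 55 59 61 62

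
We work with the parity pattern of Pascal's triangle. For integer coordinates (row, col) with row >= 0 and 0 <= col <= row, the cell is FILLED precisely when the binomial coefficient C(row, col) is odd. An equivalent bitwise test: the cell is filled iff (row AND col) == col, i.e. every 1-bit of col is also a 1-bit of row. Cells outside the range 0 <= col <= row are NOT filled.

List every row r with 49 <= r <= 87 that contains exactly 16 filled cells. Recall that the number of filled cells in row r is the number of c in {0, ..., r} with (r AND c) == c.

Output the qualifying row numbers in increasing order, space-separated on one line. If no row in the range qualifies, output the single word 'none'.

Answer: 51 53 54 57 58 60 71 75 77 78 83 85 86

Derivation:
Row r has 2^popcount(r) filled cells, so we need popcount(r) = log2(16) = 4.
Scan r = 49..87 and keep those with exactly 4 one-bits:
r=49=110001 popcount=3 -> skip
r=50=110010 popcount=3 -> skip
r=51=110011 popcount=4 -> KEEP
r=52=110100 popcount=3 -> skip
r=53=110101 popcount=4 -> KEEP
r=54=110110 popcount=4 -> KEEP
r=55=110111 popcount=5 -> skip
r=56=111000 popcount=3 -> skip
r=57=111001 popcount=4 -> KEEP
r=58=111010 popcount=4 -> KEEP
r=59=111011 popcount=5 -> skip
r=60=111100 popcount=4 -> KEEP
r=61=111101 popcount=5 -> skip
r=62=111110 popcount=5 -> skip
r=63=111111 popcount=6 -> skip
r=64=1000000 popcount=1 -> skip
r=65=1000001 popcount=2 -> skip
r=66=1000010 popcount=2 -> skip
r=67=1000011 popcount=3 -> skip
r=68=1000100 popcount=2 -> skip
r=69=1000101 popcount=3 -> skip
r=70=1000110 popcount=3 -> skip
r=71=1000111 popcount=4 -> KEEP
r=72=1001000 popcount=2 -> skip
r=73=1001001 popcount=3 -> skip
r=74=1001010 popcount=3 -> skip
r=75=1001011 popcount=4 -> KEEP
r=76=1001100 popcount=3 -> skip
r=77=1001101 popcount=4 -> KEEP
r=78=1001110 popcount=4 -> KEEP
r=79=1001111 popcount=5 -> skip
r=80=1010000 popcount=2 -> skip
r=81=1010001 popcount=3 -> skip
r=82=1010010 popcount=3 -> skip
r=83=1010011 popcount=4 -> KEEP
r=84=1010100 popcount=3 -> skip
r=85=1010101 popcount=4 -> KEEP
r=86=1010110 popcount=4 -> KEEP
r=87=1010111 popcount=5 -> skip
Kept rows: 51 53 54 57 58 60 71 75 77 78 83 85 86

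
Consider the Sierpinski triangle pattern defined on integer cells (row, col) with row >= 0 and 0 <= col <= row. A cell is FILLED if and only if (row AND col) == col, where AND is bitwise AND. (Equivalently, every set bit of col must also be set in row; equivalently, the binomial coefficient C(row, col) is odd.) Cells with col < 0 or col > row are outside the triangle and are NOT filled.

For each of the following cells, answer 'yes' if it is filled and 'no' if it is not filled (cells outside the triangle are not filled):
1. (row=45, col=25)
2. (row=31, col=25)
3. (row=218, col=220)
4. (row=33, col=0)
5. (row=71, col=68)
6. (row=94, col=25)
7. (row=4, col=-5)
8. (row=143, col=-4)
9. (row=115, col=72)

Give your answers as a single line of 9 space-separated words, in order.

Answer: no yes no yes yes no no no no

Derivation:
(45,25): row=0b101101, col=0b11001, row AND col = 0b1001 = 9; 9 != 25 -> empty
(31,25): row=0b11111, col=0b11001, row AND col = 0b11001 = 25; 25 == 25 -> filled
(218,220): col outside [0, 218] -> not filled
(33,0): row=0b100001, col=0b0, row AND col = 0b0 = 0; 0 == 0 -> filled
(71,68): row=0b1000111, col=0b1000100, row AND col = 0b1000100 = 68; 68 == 68 -> filled
(94,25): row=0b1011110, col=0b11001, row AND col = 0b11000 = 24; 24 != 25 -> empty
(4,-5): col outside [0, 4] -> not filled
(143,-4): col outside [0, 143] -> not filled
(115,72): row=0b1110011, col=0b1001000, row AND col = 0b1000000 = 64; 64 != 72 -> empty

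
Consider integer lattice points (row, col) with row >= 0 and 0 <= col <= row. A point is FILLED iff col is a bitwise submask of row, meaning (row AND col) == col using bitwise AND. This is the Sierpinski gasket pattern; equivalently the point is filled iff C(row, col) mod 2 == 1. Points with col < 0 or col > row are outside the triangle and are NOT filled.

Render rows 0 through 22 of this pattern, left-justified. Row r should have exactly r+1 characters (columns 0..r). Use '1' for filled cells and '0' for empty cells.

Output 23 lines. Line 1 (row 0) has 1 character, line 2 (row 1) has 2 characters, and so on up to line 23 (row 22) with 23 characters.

r0=0: 1
r1=1: 11
r2=10: 101
r3=11: 1111
r4=100: 10001
r5=101: 110011
r6=110: 1010101
r7=111: 11111111
r8=1000: 100000001
r9=1001: 1100000011
r10=1010: 10100000101
r11=1011: 111100001111
r12=1100: 1000100010001
r13=1101: 11001100110011
r14=1110: 101010101010101
r15=1111: 1111111111111111
r16=10000: 10000000000000001
r17=10001: 110000000000000011
r18=10010: 1010000000000000101
r19=10011: 11110000000000001111
r20=10100: 100010000000000010001
r21=10101: 1100110000000000110011
r22=10110: 10101010000000001010101

Answer: 1
11
101
1111
10001
110011
1010101
11111111
100000001
1100000011
10100000101
111100001111
1000100010001
11001100110011
101010101010101
1111111111111111
10000000000000001
110000000000000011
1010000000000000101
11110000000000001111
100010000000000010001
1100110000000000110011
10101010000000001010101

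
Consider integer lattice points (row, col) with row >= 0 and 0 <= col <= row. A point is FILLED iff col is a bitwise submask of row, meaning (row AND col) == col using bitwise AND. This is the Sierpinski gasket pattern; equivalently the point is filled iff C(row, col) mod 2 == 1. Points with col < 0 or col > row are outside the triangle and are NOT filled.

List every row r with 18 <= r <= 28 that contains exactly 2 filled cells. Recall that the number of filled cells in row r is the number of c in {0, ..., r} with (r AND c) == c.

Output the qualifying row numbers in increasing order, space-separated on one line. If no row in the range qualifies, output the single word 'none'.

Row r has 2^popcount(r) filled cells, so we need popcount(r) = log2(2) = 1.
Scan r = 18..28 and keep those with exactly 1 one-bits:
r=18=10010 popcount=2 -> skip
r=19=10011 popcount=3 -> skip
r=20=10100 popcount=2 -> skip
r=21=10101 popcount=3 -> skip
r=22=10110 popcount=3 -> skip
r=23=10111 popcount=4 -> skip
r=24=11000 popcount=2 -> skip
r=25=11001 popcount=3 -> skip
r=26=11010 popcount=3 -> skip
r=27=11011 popcount=4 -> skip
r=28=11100 popcount=3 -> skip
Kept rows: none

Answer: none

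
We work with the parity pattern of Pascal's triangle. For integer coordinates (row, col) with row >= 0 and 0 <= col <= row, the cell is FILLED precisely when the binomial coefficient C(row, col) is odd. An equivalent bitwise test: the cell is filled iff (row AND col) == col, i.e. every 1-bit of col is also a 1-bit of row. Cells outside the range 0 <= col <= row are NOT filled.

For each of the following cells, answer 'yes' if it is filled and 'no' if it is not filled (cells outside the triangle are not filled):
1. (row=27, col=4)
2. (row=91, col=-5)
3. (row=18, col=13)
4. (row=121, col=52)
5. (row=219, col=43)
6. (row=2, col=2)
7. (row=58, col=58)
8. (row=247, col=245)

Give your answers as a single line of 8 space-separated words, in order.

Answer: no no no no no yes yes yes

Derivation:
(27,4): row=0b11011, col=0b100, row AND col = 0b0 = 0; 0 != 4 -> empty
(91,-5): col outside [0, 91] -> not filled
(18,13): row=0b10010, col=0b1101, row AND col = 0b0 = 0; 0 != 13 -> empty
(121,52): row=0b1111001, col=0b110100, row AND col = 0b110000 = 48; 48 != 52 -> empty
(219,43): row=0b11011011, col=0b101011, row AND col = 0b1011 = 11; 11 != 43 -> empty
(2,2): row=0b10, col=0b10, row AND col = 0b10 = 2; 2 == 2 -> filled
(58,58): row=0b111010, col=0b111010, row AND col = 0b111010 = 58; 58 == 58 -> filled
(247,245): row=0b11110111, col=0b11110101, row AND col = 0b11110101 = 245; 245 == 245 -> filled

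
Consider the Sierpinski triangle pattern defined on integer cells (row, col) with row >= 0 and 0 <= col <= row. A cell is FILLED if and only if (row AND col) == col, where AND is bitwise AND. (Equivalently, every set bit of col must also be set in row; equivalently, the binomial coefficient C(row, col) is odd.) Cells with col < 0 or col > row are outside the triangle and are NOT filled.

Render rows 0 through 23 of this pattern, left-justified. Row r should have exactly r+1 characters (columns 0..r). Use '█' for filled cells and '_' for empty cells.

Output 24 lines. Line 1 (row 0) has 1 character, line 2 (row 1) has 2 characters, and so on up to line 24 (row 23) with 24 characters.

r0=0: █
r1=1: ██
r2=10: █_█
r3=11: ████
r4=100: █___█
r5=101: ██__██
r6=110: █_█_█_█
r7=111: ████████
r8=1000: █_______█
r9=1001: ██______██
r10=1010: █_█_____█_█
r11=1011: ████____████
r12=1100: █___█___█___█
r13=1101: ██__██__██__██
r14=1110: █_█_█_█_█_█_█_█
r15=1111: ████████████████
r16=10000: █_______________█
r17=10001: ██______________██
r18=10010: █_█_____________█_█
r19=10011: ████____________████
r20=10100: █___█___________█___█
r21=10101: ██__██__________██__██
r22=10110: █_█_█_█_________█_█_█_█
r23=10111: ████████________████████

Answer: █
██
█_█
████
█___█
██__██
█_█_█_█
████████
█_______█
██______██
█_█_____█_█
████____████
█___█___█___█
██__██__██__██
█_█_█_█_█_█_█_█
████████████████
█_______________█
██______________██
█_█_____________█_█
████____________████
█___█___________█___█
██__██__________██__██
█_█_█_█_________█_█_█_█
████████________████████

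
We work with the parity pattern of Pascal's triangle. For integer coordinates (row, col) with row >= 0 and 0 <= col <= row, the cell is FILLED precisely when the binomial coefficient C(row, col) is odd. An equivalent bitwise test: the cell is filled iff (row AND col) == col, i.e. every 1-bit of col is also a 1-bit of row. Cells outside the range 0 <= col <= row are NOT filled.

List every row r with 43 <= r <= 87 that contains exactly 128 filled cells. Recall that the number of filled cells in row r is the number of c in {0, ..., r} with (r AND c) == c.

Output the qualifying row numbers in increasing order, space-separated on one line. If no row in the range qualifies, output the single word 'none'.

Answer: none

Derivation:
Row r has 2^popcount(r) filled cells, so we need popcount(r) = log2(128) = 7.
Scan r = 43..87 and keep those with exactly 7 one-bits:
r=43=101011 popcount=4 -> skip
r=44=101100 popcount=3 -> skip
r=45=101101 popcount=4 -> skip
r=46=101110 popcount=4 -> skip
r=47=101111 popcount=5 -> skip
r=48=110000 popcount=2 -> skip
r=49=110001 popcount=3 -> skip
r=50=110010 popcount=3 -> skip
r=51=110011 popcount=4 -> skip
r=52=110100 popcount=3 -> skip
r=53=110101 popcount=4 -> skip
r=54=110110 popcount=4 -> skip
r=55=110111 popcount=5 -> skip
r=56=111000 popcount=3 -> skip
r=57=111001 popcount=4 -> skip
r=58=111010 popcount=4 -> skip
r=59=111011 popcount=5 -> skip
r=60=111100 popcount=4 -> skip
r=61=111101 popcount=5 -> skip
r=62=111110 popcount=5 -> skip
r=63=111111 popcount=6 -> skip
r=64=1000000 popcount=1 -> skip
r=65=1000001 popcount=2 -> skip
r=66=1000010 popcount=2 -> skip
r=67=1000011 popcount=3 -> skip
r=68=1000100 popcount=2 -> skip
r=69=1000101 popcount=3 -> skip
r=70=1000110 popcount=3 -> skip
r=71=1000111 popcount=4 -> skip
r=72=1001000 popcount=2 -> skip
r=73=1001001 popcount=3 -> skip
r=74=1001010 popcount=3 -> skip
r=75=1001011 popcount=4 -> skip
r=76=1001100 popcount=3 -> skip
r=77=1001101 popcount=4 -> skip
r=78=1001110 popcount=4 -> skip
r=79=1001111 popcount=5 -> skip
r=80=1010000 popcount=2 -> skip
r=81=1010001 popcount=3 -> skip
r=82=1010010 popcount=3 -> skip
r=83=1010011 popcount=4 -> skip
r=84=1010100 popcount=3 -> skip
r=85=1010101 popcount=4 -> skip
r=86=1010110 popcount=4 -> skip
r=87=1010111 popcount=5 -> skip
Kept rows: none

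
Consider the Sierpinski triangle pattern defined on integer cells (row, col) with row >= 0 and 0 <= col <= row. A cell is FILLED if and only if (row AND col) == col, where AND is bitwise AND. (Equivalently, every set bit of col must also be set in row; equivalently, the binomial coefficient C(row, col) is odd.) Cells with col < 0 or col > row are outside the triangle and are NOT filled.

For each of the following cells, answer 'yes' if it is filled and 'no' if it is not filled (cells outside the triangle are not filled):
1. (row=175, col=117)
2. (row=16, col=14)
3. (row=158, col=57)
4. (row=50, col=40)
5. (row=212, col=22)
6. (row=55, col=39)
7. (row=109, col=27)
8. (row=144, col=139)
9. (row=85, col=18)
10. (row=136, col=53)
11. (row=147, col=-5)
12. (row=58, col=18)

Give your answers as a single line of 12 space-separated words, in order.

Answer: no no no no no yes no no no no no yes

Derivation:
(175,117): row=0b10101111, col=0b1110101, row AND col = 0b100101 = 37; 37 != 117 -> empty
(16,14): row=0b10000, col=0b1110, row AND col = 0b0 = 0; 0 != 14 -> empty
(158,57): row=0b10011110, col=0b111001, row AND col = 0b11000 = 24; 24 != 57 -> empty
(50,40): row=0b110010, col=0b101000, row AND col = 0b100000 = 32; 32 != 40 -> empty
(212,22): row=0b11010100, col=0b10110, row AND col = 0b10100 = 20; 20 != 22 -> empty
(55,39): row=0b110111, col=0b100111, row AND col = 0b100111 = 39; 39 == 39 -> filled
(109,27): row=0b1101101, col=0b11011, row AND col = 0b1001 = 9; 9 != 27 -> empty
(144,139): row=0b10010000, col=0b10001011, row AND col = 0b10000000 = 128; 128 != 139 -> empty
(85,18): row=0b1010101, col=0b10010, row AND col = 0b10000 = 16; 16 != 18 -> empty
(136,53): row=0b10001000, col=0b110101, row AND col = 0b0 = 0; 0 != 53 -> empty
(147,-5): col outside [0, 147] -> not filled
(58,18): row=0b111010, col=0b10010, row AND col = 0b10010 = 18; 18 == 18 -> filled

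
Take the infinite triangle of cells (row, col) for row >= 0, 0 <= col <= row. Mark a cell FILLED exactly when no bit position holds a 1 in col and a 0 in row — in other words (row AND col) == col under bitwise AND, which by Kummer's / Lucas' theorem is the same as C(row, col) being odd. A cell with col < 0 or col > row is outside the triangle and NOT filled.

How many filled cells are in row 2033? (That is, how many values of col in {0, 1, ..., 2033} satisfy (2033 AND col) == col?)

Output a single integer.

2033 in binary = 11111110001
popcount(2033) = number of 1-bits in 11111110001 = 8
A col c satisfies (2033 AND c) == c iff every set bit of c is also set in 2033; each of the 8 set bits of 2033 can independently be on or off in c.
count = 2^8 = 256

Answer: 256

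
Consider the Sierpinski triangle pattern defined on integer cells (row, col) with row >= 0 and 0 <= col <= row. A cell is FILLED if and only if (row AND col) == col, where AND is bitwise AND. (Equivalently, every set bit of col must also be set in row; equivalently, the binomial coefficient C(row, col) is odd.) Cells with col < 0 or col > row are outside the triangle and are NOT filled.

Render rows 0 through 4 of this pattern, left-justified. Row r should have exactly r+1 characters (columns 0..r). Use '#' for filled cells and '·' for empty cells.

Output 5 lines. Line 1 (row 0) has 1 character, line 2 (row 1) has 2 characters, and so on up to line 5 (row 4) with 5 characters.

r0=0: #
r1=1: ##
r2=10: #·#
r3=11: ####
r4=100: #···#

Answer: #
##
#·#
####
#···#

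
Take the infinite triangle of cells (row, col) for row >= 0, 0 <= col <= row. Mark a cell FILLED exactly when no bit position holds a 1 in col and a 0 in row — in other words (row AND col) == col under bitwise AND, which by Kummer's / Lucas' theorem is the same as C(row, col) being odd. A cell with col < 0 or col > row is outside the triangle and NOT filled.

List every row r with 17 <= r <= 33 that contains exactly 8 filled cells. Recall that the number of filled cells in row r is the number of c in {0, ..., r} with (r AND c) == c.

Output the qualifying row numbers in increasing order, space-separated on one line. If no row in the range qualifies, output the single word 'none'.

Row r has 2^popcount(r) filled cells, so we need popcount(r) = log2(8) = 3.
Scan r = 17..33 and keep those with exactly 3 one-bits:
r=17=10001 popcount=2 -> skip
r=18=10010 popcount=2 -> skip
r=19=10011 popcount=3 -> KEEP
r=20=10100 popcount=2 -> skip
r=21=10101 popcount=3 -> KEEP
r=22=10110 popcount=3 -> KEEP
r=23=10111 popcount=4 -> skip
r=24=11000 popcount=2 -> skip
r=25=11001 popcount=3 -> KEEP
r=26=11010 popcount=3 -> KEEP
r=27=11011 popcount=4 -> skip
r=28=11100 popcount=3 -> KEEP
r=29=11101 popcount=4 -> skip
r=30=11110 popcount=4 -> skip
r=31=11111 popcount=5 -> skip
r=32=100000 popcount=1 -> skip
r=33=100001 popcount=2 -> skip
Kept rows: 19 21 22 25 26 28

Answer: 19 21 22 25 26 28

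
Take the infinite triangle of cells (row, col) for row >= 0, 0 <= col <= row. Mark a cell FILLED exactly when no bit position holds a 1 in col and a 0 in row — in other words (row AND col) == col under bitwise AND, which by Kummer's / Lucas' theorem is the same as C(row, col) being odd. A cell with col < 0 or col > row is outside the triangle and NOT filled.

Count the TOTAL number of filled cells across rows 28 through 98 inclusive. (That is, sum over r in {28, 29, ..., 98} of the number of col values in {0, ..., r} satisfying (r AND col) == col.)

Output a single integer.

Answer: 1064

Derivation:
r28=11100 pc3: +8 =8
r29=11101 pc4: +16 =24
r30=11110 pc4: +16 =40
r31=11111 pc5: +32 =72
r32=100000 pc1: +2 =74
r33=100001 pc2: +4 =78
r34=100010 pc2: +4 =82
r35=100011 pc3: +8 =90
r36=100100 pc2: +4 =94
r37=100101 pc3: +8 =102
r38=100110 pc3: +8 =110
r39=100111 pc4: +16 =126
r40=101000 pc2: +4 =130
r41=101001 pc3: +8 =138
r42=101010 pc3: +8 =146
r43=101011 pc4: +16 =162
r44=101100 pc3: +8 =170
r45=101101 pc4: +16 =186
r46=101110 pc4: +16 =202
r47=101111 pc5: +32 =234
r48=110000 pc2: +4 =238
r49=110001 pc3: +8 =246
r50=110010 pc3: +8 =254
r51=110011 pc4: +16 =270
r52=110100 pc3: +8 =278
r53=110101 pc4: +16 =294
r54=110110 pc4: +16 =310
r55=110111 pc5: +32 =342
r56=111000 pc3: +8 =350
r57=111001 pc4: +16 =366
r58=111010 pc4: +16 =382
r59=111011 pc5: +32 =414
r60=111100 pc4: +16 =430
r61=111101 pc5: +32 =462
r62=111110 pc5: +32 =494
r63=111111 pc6: +64 =558
r64=1000000 pc1: +2 =560
r65=1000001 pc2: +4 =564
r66=1000010 pc2: +4 =568
r67=1000011 pc3: +8 =576
r68=1000100 pc2: +4 =580
r69=1000101 pc3: +8 =588
r70=1000110 pc3: +8 =596
r71=1000111 pc4: +16 =612
r72=1001000 pc2: +4 =616
r73=1001001 pc3: +8 =624
r74=1001010 pc3: +8 =632
r75=1001011 pc4: +16 =648
r76=1001100 pc3: +8 =656
r77=1001101 pc4: +16 =672
r78=1001110 pc4: +16 =688
r79=1001111 pc5: +32 =720
r80=1010000 pc2: +4 =724
r81=1010001 pc3: +8 =732
r82=1010010 pc3: +8 =740
r83=1010011 pc4: +16 =756
r84=1010100 pc3: +8 =764
r85=1010101 pc4: +16 =780
r86=1010110 pc4: +16 =796
r87=1010111 pc5: +32 =828
r88=1011000 pc3: +8 =836
r89=1011001 pc4: +16 =852
r90=1011010 pc4: +16 =868
r91=1011011 pc5: +32 =900
r92=1011100 pc4: +16 =916
r93=1011101 pc5: +32 =948
r94=1011110 pc5: +32 =980
r95=1011111 pc6: +64 =1044
r96=1100000 pc2: +4 =1048
r97=1100001 pc3: +8 =1056
r98=1100010 pc3: +8 =1064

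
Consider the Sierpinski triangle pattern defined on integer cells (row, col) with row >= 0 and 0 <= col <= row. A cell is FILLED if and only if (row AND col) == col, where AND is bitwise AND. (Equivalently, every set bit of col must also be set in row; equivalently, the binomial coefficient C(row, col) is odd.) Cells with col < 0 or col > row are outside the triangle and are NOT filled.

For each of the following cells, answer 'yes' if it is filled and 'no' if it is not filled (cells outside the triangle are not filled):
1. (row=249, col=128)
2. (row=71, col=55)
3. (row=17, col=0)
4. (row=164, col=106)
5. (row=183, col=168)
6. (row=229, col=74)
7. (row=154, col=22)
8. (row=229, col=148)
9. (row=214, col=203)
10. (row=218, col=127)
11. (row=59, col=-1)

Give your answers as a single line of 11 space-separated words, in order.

(249,128): row=0b11111001, col=0b10000000, row AND col = 0b10000000 = 128; 128 == 128 -> filled
(71,55): row=0b1000111, col=0b110111, row AND col = 0b111 = 7; 7 != 55 -> empty
(17,0): row=0b10001, col=0b0, row AND col = 0b0 = 0; 0 == 0 -> filled
(164,106): row=0b10100100, col=0b1101010, row AND col = 0b100000 = 32; 32 != 106 -> empty
(183,168): row=0b10110111, col=0b10101000, row AND col = 0b10100000 = 160; 160 != 168 -> empty
(229,74): row=0b11100101, col=0b1001010, row AND col = 0b1000000 = 64; 64 != 74 -> empty
(154,22): row=0b10011010, col=0b10110, row AND col = 0b10010 = 18; 18 != 22 -> empty
(229,148): row=0b11100101, col=0b10010100, row AND col = 0b10000100 = 132; 132 != 148 -> empty
(214,203): row=0b11010110, col=0b11001011, row AND col = 0b11000010 = 194; 194 != 203 -> empty
(218,127): row=0b11011010, col=0b1111111, row AND col = 0b1011010 = 90; 90 != 127 -> empty
(59,-1): col outside [0, 59] -> not filled

Answer: yes no yes no no no no no no no no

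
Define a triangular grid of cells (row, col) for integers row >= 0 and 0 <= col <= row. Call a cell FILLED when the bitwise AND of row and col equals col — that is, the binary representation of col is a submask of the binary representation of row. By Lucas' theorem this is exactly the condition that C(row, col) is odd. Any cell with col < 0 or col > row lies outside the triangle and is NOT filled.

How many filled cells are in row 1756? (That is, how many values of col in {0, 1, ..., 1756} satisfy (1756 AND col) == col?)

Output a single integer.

Answer: 128

Derivation:
1756 in binary = 11011011100
popcount(1756) = number of 1-bits in 11011011100 = 7
A col c satisfies (1756 AND c) == c iff every set bit of c is also set in 1756; each of the 7 set bits of 1756 can independently be on or off in c.
count = 2^7 = 128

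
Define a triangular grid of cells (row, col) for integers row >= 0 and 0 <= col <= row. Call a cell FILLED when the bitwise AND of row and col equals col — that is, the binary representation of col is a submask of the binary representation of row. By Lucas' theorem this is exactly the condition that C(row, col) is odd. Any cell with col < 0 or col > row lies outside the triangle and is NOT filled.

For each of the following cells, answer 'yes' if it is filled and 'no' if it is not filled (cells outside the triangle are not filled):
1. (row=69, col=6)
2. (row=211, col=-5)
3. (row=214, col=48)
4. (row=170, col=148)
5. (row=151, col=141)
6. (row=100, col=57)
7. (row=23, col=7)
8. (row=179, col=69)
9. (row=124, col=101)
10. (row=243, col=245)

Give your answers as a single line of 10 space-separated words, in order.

Answer: no no no no no no yes no no no

Derivation:
(69,6): row=0b1000101, col=0b110, row AND col = 0b100 = 4; 4 != 6 -> empty
(211,-5): col outside [0, 211] -> not filled
(214,48): row=0b11010110, col=0b110000, row AND col = 0b10000 = 16; 16 != 48 -> empty
(170,148): row=0b10101010, col=0b10010100, row AND col = 0b10000000 = 128; 128 != 148 -> empty
(151,141): row=0b10010111, col=0b10001101, row AND col = 0b10000101 = 133; 133 != 141 -> empty
(100,57): row=0b1100100, col=0b111001, row AND col = 0b100000 = 32; 32 != 57 -> empty
(23,7): row=0b10111, col=0b111, row AND col = 0b111 = 7; 7 == 7 -> filled
(179,69): row=0b10110011, col=0b1000101, row AND col = 0b1 = 1; 1 != 69 -> empty
(124,101): row=0b1111100, col=0b1100101, row AND col = 0b1100100 = 100; 100 != 101 -> empty
(243,245): col outside [0, 243] -> not filled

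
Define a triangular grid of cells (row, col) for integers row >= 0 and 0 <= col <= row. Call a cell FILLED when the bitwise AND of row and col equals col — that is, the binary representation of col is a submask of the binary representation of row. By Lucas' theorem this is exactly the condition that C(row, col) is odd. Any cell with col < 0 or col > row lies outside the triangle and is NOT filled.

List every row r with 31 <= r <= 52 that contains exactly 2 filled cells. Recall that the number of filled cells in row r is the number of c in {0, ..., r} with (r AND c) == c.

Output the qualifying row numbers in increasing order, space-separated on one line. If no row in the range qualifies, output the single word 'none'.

Answer: 32

Derivation:
Row r has 2^popcount(r) filled cells, so we need popcount(r) = log2(2) = 1.
Scan r = 31..52 and keep those with exactly 1 one-bits:
r=31=11111 popcount=5 -> skip
r=32=100000 popcount=1 -> KEEP
r=33=100001 popcount=2 -> skip
r=34=100010 popcount=2 -> skip
r=35=100011 popcount=3 -> skip
r=36=100100 popcount=2 -> skip
r=37=100101 popcount=3 -> skip
r=38=100110 popcount=3 -> skip
r=39=100111 popcount=4 -> skip
r=40=101000 popcount=2 -> skip
r=41=101001 popcount=3 -> skip
r=42=101010 popcount=3 -> skip
r=43=101011 popcount=4 -> skip
r=44=101100 popcount=3 -> skip
r=45=101101 popcount=4 -> skip
r=46=101110 popcount=4 -> skip
r=47=101111 popcount=5 -> skip
r=48=110000 popcount=2 -> skip
r=49=110001 popcount=3 -> skip
r=50=110010 popcount=3 -> skip
r=51=110011 popcount=4 -> skip
r=52=110100 popcount=3 -> skip
Kept rows: 32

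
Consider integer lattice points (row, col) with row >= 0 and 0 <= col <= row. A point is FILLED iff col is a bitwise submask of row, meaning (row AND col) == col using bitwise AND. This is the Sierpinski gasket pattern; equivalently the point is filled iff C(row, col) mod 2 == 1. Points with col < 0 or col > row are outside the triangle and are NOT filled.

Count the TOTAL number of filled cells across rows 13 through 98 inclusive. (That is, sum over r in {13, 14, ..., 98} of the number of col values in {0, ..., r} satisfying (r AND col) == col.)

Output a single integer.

Answer: 1186

Derivation:
r13=1101 pc3: +8 =8
r14=1110 pc3: +8 =16
r15=1111 pc4: +16 =32
r16=10000 pc1: +2 =34
r17=10001 pc2: +4 =38
r18=10010 pc2: +4 =42
r19=10011 pc3: +8 =50
r20=10100 pc2: +4 =54
r21=10101 pc3: +8 =62
r22=10110 pc3: +8 =70
r23=10111 pc4: +16 =86
r24=11000 pc2: +4 =90
r25=11001 pc3: +8 =98
r26=11010 pc3: +8 =106
r27=11011 pc4: +16 =122
r28=11100 pc3: +8 =130
r29=11101 pc4: +16 =146
r30=11110 pc4: +16 =162
r31=11111 pc5: +32 =194
r32=100000 pc1: +2 =196
r33=100001 pc2: +4 =200
r34=100010 pc2: +4 =204
r35=100011 pc3: +8 =212
r36=100100 pc2: +4 =216
r37=100101 pc3: +8 =224
r38=100110 pc3: +8 =232
r39=100111 pc4: +16 =248
r40=101000 pc2: +4 =252
r41=101001 pc3: +8 =260
r42=101010 pc3: +8 =268
r43=101011 pc4: +16 =284
r44=101100 pc3: +8 =292
r45=101101 pc4: +16 =308
r46=101110 pc4: +16 =324
r47=101111 pc5: +32 =356
r48=110000 pc2: +4 =360
r49=110001 pc3: +8 =368
r50=110010 pc3: +8 =376
r51=110011 pc4: +16 =392
r52=110100 pc3: +8 =400
r53=110101 pc4: +16 =416
r54=110110 pc4: +16 =432
r55=110111 pc5: +32 =464
r56=111000 pc3: +8 =472
r57=111001 pc4: +16 =488
r58=111010 pc4: +16 =504
r59=111011 pc5: +32 =536
r60=111100 pc4: +16 =552
r61=111101 pc5: +32 =584
r62=111110 pc5: +32 =616
r63=111111 pc6: +64 =680
r64=1000000 pc1: +2 =682
r65=1000001 pc2: +4 =686
r66=1000010 pc2: +4 =690
r67=1000011 pc3: +8 =698
r68=1000100 pc2: +4 =702
r69=1000101 pc3: +8 =710
r70=1000110 pc3: +8 =718
r71=1000111 pc4: +16 =734
r72=1001000 pc2: +4 =738
r73=1001001 pc3: +8 =746
r74=1001010 pc3: +8 =754
r75=1001011 pc4: +16 =770
r76=1001100 pc3: +8 =778
r77=1001101 pc4: +16 =794
r78=1001110 pc4: +16 =810
r79=1001111 pc5: +32 =842
r80=1010000 pc2: +4 =846
r81=1010001 pc3: +8 =854
r82=1010010 pc3: +8 =862
r83=1010011 pc4: +16 =878
r84=1010100 pc3: +8 =886
r85=1010101 pc4: +16 =902
r86=1010110 pc4: +16 =918
r87=1010111 pc5: +32 =950
r88=1011000 pc3: +8 =958
r89=1011001 pc4: +16 =974
r90=1011010 pc4: +16 =990
r91=1011011 pc5: +32 =1022
r92=1011100 pc4: +16 =1038
r93=1011101 pc5: +32 =1070
r94=1011110 pc5: +32 =1102
r95=1011111 pc6: +64 =1166
r96=1100000 pc2: +4 =1170
r97=1100001 pc3: +8 =1178
r98=1100010 pc3: +8 =1186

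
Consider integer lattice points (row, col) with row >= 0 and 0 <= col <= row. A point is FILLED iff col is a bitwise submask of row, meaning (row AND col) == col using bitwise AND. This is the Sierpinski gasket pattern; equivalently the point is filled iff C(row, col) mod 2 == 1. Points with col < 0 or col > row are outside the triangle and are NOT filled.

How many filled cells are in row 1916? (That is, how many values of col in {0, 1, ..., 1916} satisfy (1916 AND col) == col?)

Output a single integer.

1916 in binary = 11101111100
popcount(1916) = number of 1-bits in 11101111100 = 8
A col c satisfies (1916 AND c) == c iff every set bit of c is also set in 1916; each of the 8 set bits of 1916 can independently be on or off in c.
count = 2^8 = 256

Answer: 256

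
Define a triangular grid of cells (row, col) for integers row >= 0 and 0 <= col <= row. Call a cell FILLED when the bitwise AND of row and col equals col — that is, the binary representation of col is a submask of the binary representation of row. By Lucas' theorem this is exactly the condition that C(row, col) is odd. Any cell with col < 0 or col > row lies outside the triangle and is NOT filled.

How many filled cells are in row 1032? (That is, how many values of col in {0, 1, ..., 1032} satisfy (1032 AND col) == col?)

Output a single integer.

Answer: 4

Derivation:
1032 in binary = 10000001000
popcount(1032) = number of 1-bits in 10000001000 = 2
A col c satisfies (1032 AND c) == c iff every set bit of c is also set in 1032; each of the 2 set bits of 1032 can independently be on or off in c.
count = 2^2 = 4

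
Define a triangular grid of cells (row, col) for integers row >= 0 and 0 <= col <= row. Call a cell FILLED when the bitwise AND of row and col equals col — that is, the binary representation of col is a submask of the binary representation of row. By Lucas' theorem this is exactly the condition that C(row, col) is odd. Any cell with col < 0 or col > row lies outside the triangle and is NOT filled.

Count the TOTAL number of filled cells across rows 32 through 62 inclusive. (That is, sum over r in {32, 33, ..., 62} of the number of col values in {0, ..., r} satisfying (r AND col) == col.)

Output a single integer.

r32=100000 pc1: +2 =2
r33=100001 pc2: +4 =6
r34=100010 pc2: +4 =10
r35=100011 pc3: +8 =18
r36=100100 pc2: +4 =22
r37=100101 pc3: +8 =30
r38=100110 pc3: +8 =38
r39=100111 pc4: +16 =54
r40=101000 pc2: +4 =58
r41=101001 pc3: +8 =66
r42=101010 pc3: +8 =74
r43=101011 pc4: +16 =90
r44=101100 pc3: +8 =98
r45=101101 pc4: +16 =114
r46=101110 pc4: +16 =130
r47=101111 pc5: +32 =162
r48=110000 pc2: +4 =166
r49=110001 pc3: +8 =174
r50=110010 pc3: +8 =182
r51=110011 pc4: +16 =198
r52=110100 pc3: +8 =206
r53=110101 pc4: +16 =222
r54=110110 pc4: +16 =238
r55=110111 pc5: +32 =270
r56=111000 pc3: +8 =278
r57=111001 pc4: +16 =294
r58=111010 pc4: +16 =310
r59=111011 pc5: +32 =342
r60=111100 pc4: +16 =358
r61=111101 pc5: +32 =390
r62=111110 pc5: +32 =422

Answer: 422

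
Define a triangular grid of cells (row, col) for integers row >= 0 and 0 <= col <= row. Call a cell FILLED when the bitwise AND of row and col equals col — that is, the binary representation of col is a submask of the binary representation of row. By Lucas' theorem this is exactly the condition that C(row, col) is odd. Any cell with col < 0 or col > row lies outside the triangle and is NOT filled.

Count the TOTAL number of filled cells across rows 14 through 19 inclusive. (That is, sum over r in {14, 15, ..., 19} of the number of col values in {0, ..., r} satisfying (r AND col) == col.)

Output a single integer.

r14=1110 pc3: +8 =8
r15=1111 pc4: +16 =24
r16=10000 pc1: +2 =26
r17=10001 pc2: +4 =30
r18=10010 pc2: +4 =34
r19=10011 pc3: +8 =42

Answer: 42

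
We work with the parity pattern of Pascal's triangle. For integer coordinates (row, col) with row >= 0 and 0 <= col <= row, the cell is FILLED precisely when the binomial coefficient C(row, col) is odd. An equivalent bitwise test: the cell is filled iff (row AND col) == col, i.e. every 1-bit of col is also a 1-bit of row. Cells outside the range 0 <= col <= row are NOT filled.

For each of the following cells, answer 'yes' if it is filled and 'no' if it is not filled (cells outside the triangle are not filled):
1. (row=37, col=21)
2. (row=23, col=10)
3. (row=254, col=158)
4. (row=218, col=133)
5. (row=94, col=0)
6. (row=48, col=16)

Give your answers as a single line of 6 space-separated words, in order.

(37,21): row=0b100101, col=0b10101, row AND col = 0b101 = 5; 5 != 21 -> empty
(23,10): row=0b10111, col=0b1010, row AND col = 0b10 = 2; 2 != 10 -> empty
(254,158): row=0b11111110, col=0b10011110, row AND col = 0b10011110 = 158; 158 == 158 -> filled
(218,133): row=0b11011010, col=0b10000101, row AND col = 0b10000000 = 128; 128 != 133 -> empty
(94,0): row=0b1011110, col=0b0, row AND col = 0b0 = 0; 0 == 0 -> filled
(48,16): row=0b110000, col=0b10000, row AND col = 0b10000 = 16; 16 == 16 -> filled

Answer: no no yes no yes yes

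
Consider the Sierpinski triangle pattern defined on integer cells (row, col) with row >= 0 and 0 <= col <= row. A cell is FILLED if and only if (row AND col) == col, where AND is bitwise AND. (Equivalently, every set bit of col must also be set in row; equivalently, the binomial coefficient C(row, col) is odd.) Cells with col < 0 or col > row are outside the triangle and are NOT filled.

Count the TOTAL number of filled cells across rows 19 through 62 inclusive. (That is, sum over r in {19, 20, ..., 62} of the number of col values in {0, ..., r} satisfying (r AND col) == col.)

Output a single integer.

Answer: 574

Derivation:
r19=10011 pc3: +8 =8
r20=10100 pc2: +4 =12
r21=10101 pc3: +8 =20
r22=10110 pc3: +8 =28
r23=10111 pc4: +16 =44
r24=11000 pc2: +4 =48
r25=11001 pc3: +8 =56
r26=11010 pc3: +8 =64
r27=11011 pc4: +16 =80
r28=11100 pc3: +8 =88
r29=11101 pc4: +16 =104
r30=11110 pc4: +16 =120
r31=11111 pc5: +32 =152
r32=100000 pc1: +2 =154
r33=100001 pc2: +4 =158
r34=100010 pc2: +4 =162
r35=100011 pc3: +8 =170
r36=100100 pc2: +4 =174
r37=100101 pc3: +8 =182
r38=100110 pc3: +8 =190
r39=100111 pc4: +16 =206
r40=101000 pc2: +4 =210
r41=101001 pc3: +8 =218
r42=101010 pc3: +8 =226
r43=101011 pc4: +16 =242
r44=101100 pc3: +8 =250
r45=101101 pc4: +16 =266
r46=101110 pc4: +16 =282
r47=101111 pc5: +32 =314
r48=110000 pc2: +4 =318
r49=110001 pc3: +8 =326
r50=110010 pc3: +8 =334
r51=110011 pc4: +16 =350
r52=110100 pc3: +8 =358
r53=110101 pc4: +16 =374
r54=110110 pc4: +16 =390
r55=110111 pc5: +32 =422
r56=111000 pc3: +8 =430
r57=111001 pc4: +16 =446
r58=111010 pc4: +16 =462
r59=111011 pc5: +32 =494
r60=111100 pc4: +16 =510
r61=111101 pc5: +32 =542
r62=111110 pc5: +32 =574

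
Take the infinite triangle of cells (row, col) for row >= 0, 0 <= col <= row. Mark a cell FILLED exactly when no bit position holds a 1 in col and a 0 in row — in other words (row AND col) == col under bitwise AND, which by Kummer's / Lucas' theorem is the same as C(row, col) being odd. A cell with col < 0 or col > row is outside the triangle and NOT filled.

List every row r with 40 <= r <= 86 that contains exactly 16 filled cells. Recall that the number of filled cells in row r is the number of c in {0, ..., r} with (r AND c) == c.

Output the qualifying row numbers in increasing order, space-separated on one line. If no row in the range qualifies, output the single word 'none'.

Answer: 43 45 46 51 53 54 57 58 60 71 75 77 78 83 85 86

Derivation:
Row r has 2^popcount(r) filled cells, so we need popcount(r) = log2(16) = 4.
Scan r = 40..86 and keep those with exactly 4 one-bits:
r=40=101000 popcount=2 -> skip
r=41=101001 popcount=3 -> skip
r=42=101010 popcount=3 -> skip
r=43=101011 popcount=4 -> KEEP
r=44=101100 popcount=3 -> skip
r=45=101101 popcount=4 -> KEEP
r=46=101110 popcount=4 -> KEEP
r=47=101111 popcount=5 -> skip
r=48=110000 popcount=2 -> skip
r=49=110001 popcount=3 -> skip
r=50=110010 popcount=3 -> skip
r=51=110011 popcount=4 -> KEEP
r=52=110100 popcount=3 -> skip
r=53=110101 popcount=4 -> KEEP
r=54=110110 popcount=4 -> KEEP
r=55=110111 popcount=5 -> skip
r=56=111000 popcount=3 -> skip
r=57=111001 popcount=4 -> KEEP
r=58=111010 popcount=4 -> KEEP
r=59=111011 popcount=5 -> skip
r=60=111100 popcount=4 -> KEEP
r=61=111101 popcount=5 -> skip
r=62=111110 popcount=5 -> skip
r=63=111111 popcount=6 -> skip
r=64=1000000 popcount=1 -> skip
r=65=1000001 popcount=2 -> skip
r=66=1000010 popcount=2 -> skip
r=67=1000011 popcount=3 -> skip
r=68=1000100 popcount=2 -> skip
r=69=1000101 popcount=3 -> skip
r=70=1000110 popcount=3 -> skip
r=71=1000111 popcount=4 -> KEEP
r=72=1001000 popcount=2 -> skip
r=73=1001001 popcount=3 -> skip
r=74=1001010 popcount=3 -> skip
r=75=1001011 popcount=4 -> KEEP
r=76=1001100 popcount=3 -> skip
r=77=1001101 popcount=4 -> KEEP
r=78=1001110 popcount=4 -> KEEP
r=79=1001111 popcount=5 -> skip
r=80=1010000 popcount=2 -> skip
r=81=1010001 popcount=3 -> skip
r=82=1010010 popcount=3 -> skip
r=83=1010011 popcount=4 -> KEEP
r=84=1010100 popcount=3 -> skip
r=85=1010101 popcount=4 -> KEEP
r=86=1010110 popcount=4 -> KEEP
Kept rows: 43 45 46 51 53 54 57 58 60 71 75 77 78 83 85 86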